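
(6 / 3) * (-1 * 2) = -4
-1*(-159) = 159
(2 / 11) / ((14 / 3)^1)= 3 / 77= 0.04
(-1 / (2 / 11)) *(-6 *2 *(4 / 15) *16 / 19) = 1408 / 95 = 14.82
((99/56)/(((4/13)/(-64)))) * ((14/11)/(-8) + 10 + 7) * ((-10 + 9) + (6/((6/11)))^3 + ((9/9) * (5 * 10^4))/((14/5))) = -5822137035/49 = -118819123.16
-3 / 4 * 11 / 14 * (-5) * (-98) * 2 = -1155 / 2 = -577.50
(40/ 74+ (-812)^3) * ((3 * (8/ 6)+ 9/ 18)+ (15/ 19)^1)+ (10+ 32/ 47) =-93569375173520/ 33041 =-2831917168.78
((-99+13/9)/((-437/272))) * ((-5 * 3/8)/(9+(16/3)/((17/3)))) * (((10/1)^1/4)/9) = -3.18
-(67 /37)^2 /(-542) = 4489 /741998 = 0.01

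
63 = 63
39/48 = 13/16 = 0.81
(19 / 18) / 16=19 / 288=0.07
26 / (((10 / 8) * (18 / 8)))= 416 / 45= 9.24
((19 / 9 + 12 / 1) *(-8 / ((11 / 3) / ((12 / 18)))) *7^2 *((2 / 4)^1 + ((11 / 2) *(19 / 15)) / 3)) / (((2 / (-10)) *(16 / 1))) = 790321 / 891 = 887.00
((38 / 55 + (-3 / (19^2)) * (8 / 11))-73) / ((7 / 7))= -1435817 / 19855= -72.32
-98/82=-49/41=-1.20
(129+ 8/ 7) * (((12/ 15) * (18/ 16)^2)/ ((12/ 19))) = 467343/ 2240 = 208.64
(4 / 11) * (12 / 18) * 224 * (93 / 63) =7936 / 99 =80.16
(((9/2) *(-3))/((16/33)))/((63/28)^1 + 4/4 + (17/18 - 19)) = 8019/4264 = 1.88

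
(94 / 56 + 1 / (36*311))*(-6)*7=-70.50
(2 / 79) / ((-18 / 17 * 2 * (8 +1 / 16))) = -136 / 91719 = -0.00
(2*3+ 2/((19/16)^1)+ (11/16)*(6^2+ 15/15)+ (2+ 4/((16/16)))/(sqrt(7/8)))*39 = 468*sqrt(14)/7+ 392691/304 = 1541.90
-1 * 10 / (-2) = 5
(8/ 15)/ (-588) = -2/ 2205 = -0.00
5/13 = 0.38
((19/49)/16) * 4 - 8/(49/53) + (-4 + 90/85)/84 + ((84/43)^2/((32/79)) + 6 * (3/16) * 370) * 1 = 1927180666/4620651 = 417.08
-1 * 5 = -5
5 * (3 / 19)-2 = -23 / 19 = -1.21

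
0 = 0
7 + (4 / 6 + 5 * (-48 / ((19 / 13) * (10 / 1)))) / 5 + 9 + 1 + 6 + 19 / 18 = 35747 / 1710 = 20.90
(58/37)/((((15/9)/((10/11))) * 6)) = 58/407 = 0.14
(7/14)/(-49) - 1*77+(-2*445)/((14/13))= -88537/98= -903.44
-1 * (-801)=801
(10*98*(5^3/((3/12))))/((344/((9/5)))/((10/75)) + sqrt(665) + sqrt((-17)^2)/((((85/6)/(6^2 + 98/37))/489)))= 145573312080000/7163494173319-6037290000*sqrt(665)/7163494173319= 20.30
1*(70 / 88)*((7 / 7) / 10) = 0.08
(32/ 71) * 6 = 2.70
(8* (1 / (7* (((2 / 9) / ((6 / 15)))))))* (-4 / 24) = -12 / 35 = -0.34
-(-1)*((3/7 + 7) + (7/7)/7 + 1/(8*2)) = 855/112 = 7.63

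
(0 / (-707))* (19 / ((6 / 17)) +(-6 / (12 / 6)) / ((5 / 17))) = 0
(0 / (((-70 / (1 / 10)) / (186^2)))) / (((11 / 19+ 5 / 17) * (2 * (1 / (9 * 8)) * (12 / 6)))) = 0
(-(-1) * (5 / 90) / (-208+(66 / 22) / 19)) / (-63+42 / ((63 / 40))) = 19 / 2582646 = 0.00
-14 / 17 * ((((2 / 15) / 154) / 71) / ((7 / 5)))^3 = -2 / 3674988524024433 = -0.00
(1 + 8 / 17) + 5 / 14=435 / 238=1.83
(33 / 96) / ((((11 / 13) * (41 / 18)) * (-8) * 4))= -117 / 20992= -0.01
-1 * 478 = -478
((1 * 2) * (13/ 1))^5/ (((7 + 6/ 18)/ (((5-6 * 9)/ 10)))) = -7938919.42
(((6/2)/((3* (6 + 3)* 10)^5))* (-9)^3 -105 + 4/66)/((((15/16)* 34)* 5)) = -757358100011/1150225312500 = -0.66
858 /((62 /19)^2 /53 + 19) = 5472038 /122457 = 44.69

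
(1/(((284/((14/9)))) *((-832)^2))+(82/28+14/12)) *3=25360318513/2064211968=12.29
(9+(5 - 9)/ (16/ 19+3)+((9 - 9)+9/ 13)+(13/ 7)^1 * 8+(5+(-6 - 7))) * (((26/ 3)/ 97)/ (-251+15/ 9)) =-51511/ 9269029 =-0.01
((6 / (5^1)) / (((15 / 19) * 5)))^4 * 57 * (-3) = -356558256 / 244140625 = -1.46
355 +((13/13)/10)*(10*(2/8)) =1421/4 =355.25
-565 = -565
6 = 6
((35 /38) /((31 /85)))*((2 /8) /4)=2975 /18848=0.16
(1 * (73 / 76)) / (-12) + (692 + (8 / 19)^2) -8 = 684.10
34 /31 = 1.10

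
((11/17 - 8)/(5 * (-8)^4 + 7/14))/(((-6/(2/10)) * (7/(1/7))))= 25/102361539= 0.00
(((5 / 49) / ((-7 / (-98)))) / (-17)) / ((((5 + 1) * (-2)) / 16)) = 40 / 357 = 0.11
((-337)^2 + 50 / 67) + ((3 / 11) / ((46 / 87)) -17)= 3849682691 / 33902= 113553.26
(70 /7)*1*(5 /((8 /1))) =25 /4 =6.25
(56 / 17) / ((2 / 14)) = 392 / 17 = 23.06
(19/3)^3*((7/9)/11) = 48013/2673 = 17.96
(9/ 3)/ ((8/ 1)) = 3/ 8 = 0.38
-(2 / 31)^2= -4 / 961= -0.00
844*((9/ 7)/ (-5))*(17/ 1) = -129132/ 35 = -3689.49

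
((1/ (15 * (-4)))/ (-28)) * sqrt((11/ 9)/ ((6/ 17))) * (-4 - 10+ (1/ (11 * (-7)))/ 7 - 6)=-10781 * sqrt(1122)/ 16299360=-0.02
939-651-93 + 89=284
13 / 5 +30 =163 / 5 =32.60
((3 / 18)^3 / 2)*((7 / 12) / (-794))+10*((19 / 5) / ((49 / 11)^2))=18925792601 / 9882746496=1.92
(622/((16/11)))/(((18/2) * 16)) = 3421/1152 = 2.97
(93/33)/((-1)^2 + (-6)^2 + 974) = 31/11121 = 0.00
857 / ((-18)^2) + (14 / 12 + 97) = 32663 / 324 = 100.81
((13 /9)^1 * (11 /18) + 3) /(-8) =-629 /1296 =-0.49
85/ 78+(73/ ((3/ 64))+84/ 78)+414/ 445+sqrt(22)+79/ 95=sqrt(22)+26400939/ 16910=1565.95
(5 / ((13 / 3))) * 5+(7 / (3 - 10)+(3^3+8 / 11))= 4647 / 143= 32.50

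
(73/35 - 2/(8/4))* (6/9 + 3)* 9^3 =101574/35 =2902.11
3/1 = 3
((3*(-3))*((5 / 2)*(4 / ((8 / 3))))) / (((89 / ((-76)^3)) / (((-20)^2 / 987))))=1975392000 / 29281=67463.27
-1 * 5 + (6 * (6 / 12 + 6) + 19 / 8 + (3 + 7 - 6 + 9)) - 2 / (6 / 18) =347 / 8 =43.38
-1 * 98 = -98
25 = 25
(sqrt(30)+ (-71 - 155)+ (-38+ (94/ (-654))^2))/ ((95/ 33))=-310497517/ 3386085+ 33*sqrt(30)/ 95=-89.80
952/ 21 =136/ 3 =45.33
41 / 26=1.58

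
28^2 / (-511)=-112 / 73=-1.53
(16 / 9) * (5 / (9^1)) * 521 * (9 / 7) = 41680 / 63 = 661.59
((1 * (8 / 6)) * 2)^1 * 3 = 8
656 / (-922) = -328 / 461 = -0.71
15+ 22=37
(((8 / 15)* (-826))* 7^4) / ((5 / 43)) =-682229744 / 75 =-9096396.59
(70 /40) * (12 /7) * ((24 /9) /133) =8 /133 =0.06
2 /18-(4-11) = 64 /9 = 7.11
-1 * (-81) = 81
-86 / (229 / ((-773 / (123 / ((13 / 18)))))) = 432107 / 253503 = 1.70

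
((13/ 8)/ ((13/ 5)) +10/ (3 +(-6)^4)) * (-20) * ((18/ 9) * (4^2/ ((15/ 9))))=-105200/ 433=-242.96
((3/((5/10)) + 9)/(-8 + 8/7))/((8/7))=-1.91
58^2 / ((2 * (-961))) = -1682 / 961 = -1.75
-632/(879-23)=-79/107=-0.74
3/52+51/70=1431/1820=0.79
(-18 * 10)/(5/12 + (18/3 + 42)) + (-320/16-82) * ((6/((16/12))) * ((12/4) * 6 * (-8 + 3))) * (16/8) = 48000060/581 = 82616.28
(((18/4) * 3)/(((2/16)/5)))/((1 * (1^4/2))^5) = 17280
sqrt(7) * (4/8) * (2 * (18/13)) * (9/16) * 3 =243 * sqrt(7)/104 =6.18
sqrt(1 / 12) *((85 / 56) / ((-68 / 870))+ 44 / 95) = -201697 *sqrt(3) / 63840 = -5.47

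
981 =981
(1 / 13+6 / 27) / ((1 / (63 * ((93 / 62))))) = 735 / 26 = 28.27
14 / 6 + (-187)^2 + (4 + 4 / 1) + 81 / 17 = 1784189 / 51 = 34984.10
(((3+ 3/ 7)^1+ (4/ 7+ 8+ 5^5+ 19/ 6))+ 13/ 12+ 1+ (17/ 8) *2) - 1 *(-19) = 6331/ 2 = 3165.50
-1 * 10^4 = -10000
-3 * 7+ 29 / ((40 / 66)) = 537 / 20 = 26.85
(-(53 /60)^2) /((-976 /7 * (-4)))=-0.00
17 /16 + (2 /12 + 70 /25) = 967 /240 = 4.03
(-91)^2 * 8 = 66248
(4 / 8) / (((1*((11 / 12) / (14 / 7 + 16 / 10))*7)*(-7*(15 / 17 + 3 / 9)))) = -2754 / 83545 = -0.03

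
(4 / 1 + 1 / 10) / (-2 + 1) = -41 / 10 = -4.10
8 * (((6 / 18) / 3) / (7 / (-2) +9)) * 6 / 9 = 0.11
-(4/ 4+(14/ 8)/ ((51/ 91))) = -841/ 204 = -4.12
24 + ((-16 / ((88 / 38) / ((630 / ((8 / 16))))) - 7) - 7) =-95650 / 11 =-8695.45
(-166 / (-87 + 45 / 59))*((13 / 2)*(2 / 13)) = 1.92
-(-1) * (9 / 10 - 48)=-471 / 10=-47.10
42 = 42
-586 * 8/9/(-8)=586/9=65.11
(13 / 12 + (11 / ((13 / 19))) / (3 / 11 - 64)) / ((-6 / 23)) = -2090263 / 656136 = -3.19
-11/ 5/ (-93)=11/ 465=0.02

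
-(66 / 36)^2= -121 / 36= -3.36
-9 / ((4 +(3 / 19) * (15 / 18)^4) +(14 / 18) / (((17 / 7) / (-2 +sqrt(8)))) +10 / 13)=-124523862182928 / 55478315896873 +18968648864256 * sqrt(2) / 55478315896873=-1.76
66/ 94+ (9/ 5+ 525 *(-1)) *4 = -491643/ 235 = -2092.10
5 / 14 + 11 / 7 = 27 / 14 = 1.93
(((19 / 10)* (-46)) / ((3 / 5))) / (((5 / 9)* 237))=-437 / 395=-1.11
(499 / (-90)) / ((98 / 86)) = -21457 / 4410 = -4.87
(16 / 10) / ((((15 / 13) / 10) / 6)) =416 / 5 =83.20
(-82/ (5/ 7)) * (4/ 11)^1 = -2296/ 55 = -41.75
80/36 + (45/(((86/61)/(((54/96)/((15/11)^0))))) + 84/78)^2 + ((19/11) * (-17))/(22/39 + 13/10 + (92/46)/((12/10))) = 33840730715537/95034221568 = 356.09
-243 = -243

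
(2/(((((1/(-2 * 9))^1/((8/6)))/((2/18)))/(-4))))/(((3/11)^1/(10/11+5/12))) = 2800/27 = 103.70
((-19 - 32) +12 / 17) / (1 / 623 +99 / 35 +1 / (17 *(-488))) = -1299702600 / 73134421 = -17.77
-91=-91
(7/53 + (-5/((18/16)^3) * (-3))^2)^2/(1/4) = 483731775894657796/9794377382409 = 49388.72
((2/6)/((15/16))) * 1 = 16/45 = 0.36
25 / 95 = 0.26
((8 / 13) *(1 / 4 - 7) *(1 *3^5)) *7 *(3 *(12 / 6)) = -551124 / 13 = -42394.15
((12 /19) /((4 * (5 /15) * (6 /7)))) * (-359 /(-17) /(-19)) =-7539 /12274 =-0.61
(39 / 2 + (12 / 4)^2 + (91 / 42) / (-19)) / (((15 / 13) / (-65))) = -273442 / 171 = -1599.08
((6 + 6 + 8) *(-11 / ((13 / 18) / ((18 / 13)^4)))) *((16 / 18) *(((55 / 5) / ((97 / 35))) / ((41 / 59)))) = -8393545036800 / 1476632261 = -5684.25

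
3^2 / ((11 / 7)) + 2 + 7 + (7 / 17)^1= 2831 / 187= 15.14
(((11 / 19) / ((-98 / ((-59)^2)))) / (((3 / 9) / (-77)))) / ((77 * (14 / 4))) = 114873 / 6517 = 17.63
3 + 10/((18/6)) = 19/3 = 6.33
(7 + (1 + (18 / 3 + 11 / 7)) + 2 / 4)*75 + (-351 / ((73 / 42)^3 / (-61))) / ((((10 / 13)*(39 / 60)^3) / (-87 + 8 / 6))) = -116991599056425 / 70801094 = -1652398.18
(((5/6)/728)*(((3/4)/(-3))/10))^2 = 1/1221083136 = 0.00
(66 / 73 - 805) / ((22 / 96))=-2817552 / 803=-3508.78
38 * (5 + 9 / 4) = 551 / 2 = 275.50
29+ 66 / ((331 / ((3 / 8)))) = 38495 / 1324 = 29.07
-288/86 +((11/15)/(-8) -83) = -446033/5160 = -86.44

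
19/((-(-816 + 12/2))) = 19/810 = 0.02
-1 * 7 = -7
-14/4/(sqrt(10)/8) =-14*sqrt(10)/5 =-8.85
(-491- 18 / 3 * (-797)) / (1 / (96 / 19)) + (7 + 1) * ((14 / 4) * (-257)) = 275212 / 19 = 14484.84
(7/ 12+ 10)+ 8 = 223/ 12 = 18.58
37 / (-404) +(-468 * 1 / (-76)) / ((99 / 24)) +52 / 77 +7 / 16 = 5943769 / 2364208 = 2.51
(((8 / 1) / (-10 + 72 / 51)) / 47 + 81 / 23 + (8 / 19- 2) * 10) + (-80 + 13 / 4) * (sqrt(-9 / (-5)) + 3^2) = -4216388989 / 5997388- 921 * sqrt(5) / 20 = -806.01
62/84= 31/42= 0.74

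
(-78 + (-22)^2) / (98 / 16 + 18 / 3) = 3248 / 97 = 33.48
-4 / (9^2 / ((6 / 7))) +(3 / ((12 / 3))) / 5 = 407 / 3780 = 0.11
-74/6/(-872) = 37/2616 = 0.01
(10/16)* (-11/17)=-0.40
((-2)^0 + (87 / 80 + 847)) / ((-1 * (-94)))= 67927 / 7520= 9.03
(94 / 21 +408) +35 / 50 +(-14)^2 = 127927 / 210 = 609.18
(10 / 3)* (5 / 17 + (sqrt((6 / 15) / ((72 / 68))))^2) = 1028 / 459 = 2.24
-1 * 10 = -10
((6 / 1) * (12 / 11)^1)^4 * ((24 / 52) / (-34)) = -80621568 / 3235661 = -24.92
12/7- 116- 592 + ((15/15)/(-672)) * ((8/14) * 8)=-103825/147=-706.29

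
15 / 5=3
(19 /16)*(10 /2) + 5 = 175 /16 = 10.94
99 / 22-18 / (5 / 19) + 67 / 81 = -63.07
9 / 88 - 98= -8615 / 88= -97.90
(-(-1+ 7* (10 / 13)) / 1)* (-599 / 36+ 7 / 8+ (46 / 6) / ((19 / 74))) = -19283 / 312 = -61.80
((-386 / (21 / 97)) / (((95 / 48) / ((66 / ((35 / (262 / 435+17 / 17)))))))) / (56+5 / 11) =-101047870528 / 2095797375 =-48.21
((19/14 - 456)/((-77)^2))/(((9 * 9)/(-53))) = 337345/6723486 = 0.05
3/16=0.19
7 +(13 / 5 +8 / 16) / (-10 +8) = 109 / 20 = 5.45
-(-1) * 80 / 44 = 1.82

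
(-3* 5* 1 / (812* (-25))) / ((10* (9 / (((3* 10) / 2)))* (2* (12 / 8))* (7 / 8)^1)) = 1 / 21315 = 0.00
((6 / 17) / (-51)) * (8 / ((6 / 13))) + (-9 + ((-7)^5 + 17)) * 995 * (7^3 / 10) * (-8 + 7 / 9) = 21539807907631 / 5202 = 4140678182.94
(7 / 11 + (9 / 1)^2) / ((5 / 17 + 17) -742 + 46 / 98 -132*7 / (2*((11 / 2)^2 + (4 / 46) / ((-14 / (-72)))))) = -14787884146 / 133916871715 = -0.11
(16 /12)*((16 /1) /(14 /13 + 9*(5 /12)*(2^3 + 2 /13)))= 1664 /2469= 0.67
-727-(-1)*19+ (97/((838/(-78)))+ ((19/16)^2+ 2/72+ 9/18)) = -690331405/965376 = -715.09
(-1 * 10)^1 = -10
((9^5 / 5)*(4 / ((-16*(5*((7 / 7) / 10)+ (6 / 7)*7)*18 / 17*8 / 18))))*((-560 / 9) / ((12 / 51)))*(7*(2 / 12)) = 30970107 / 104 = 297789.49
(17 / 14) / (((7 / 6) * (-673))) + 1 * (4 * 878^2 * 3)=305057299965 / 32977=9250608.00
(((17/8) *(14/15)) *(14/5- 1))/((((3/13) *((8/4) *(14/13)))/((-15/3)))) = -2873/80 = -35.91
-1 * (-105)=105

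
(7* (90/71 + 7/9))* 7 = 100.22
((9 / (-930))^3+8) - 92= -2502444027 / 29791000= -84.00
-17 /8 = -2.12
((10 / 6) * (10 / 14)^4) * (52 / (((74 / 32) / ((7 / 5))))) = 520000 / 38073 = 13.66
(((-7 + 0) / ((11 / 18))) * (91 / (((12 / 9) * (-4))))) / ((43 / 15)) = 257985 / 3784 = 68.18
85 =85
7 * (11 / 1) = 77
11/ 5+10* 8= 411/ 5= 82.20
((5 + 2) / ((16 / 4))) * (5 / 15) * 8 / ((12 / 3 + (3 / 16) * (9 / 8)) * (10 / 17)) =2176 / 1155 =1.88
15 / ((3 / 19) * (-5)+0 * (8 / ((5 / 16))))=-19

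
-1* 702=-702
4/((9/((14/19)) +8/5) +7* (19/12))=1680/10457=0.16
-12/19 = -0.63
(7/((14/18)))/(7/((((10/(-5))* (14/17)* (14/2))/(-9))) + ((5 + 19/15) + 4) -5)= 3780/4507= 0.84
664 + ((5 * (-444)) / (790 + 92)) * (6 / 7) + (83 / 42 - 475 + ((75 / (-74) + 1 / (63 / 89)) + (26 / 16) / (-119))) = 2939058503 / 15533784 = 189.20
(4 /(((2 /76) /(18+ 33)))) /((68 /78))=8892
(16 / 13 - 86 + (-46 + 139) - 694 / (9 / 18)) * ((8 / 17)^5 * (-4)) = 2351038464 / 18458141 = 127.37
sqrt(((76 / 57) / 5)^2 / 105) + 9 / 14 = 4 *sqrt(105) / 1575 + 9 / 14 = 0.67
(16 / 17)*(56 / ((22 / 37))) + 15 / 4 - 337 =-182967 / 748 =-244.61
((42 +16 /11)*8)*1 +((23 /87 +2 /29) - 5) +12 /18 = 3780 /11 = 343.64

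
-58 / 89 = -0.65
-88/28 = -22/7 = -3.14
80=80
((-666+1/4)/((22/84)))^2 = 3127381929/484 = 6461532.91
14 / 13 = 1.08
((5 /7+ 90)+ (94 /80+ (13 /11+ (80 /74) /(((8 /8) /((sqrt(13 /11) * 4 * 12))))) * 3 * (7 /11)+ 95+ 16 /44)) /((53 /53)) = 40320 * sqrt(143) /4477+ 6420569 /33880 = 297.21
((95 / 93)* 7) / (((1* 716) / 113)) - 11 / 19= 695287 / 1265172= 0.55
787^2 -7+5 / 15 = 1858087 / 3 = 619362.33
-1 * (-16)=16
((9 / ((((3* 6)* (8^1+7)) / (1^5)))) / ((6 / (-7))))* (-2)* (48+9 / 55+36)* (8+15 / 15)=32403 / 550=58.91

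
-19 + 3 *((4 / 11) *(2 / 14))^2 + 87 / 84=-425849 / 23716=-17.96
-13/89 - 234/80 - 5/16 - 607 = -4345931/7120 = -610.38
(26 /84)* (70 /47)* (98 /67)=6370 /9447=0.67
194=194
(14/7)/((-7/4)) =-8/7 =-1.14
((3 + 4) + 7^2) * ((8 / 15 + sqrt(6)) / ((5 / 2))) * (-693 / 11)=-7056 * sqrt(6) / 5-18816 / 25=-4209.36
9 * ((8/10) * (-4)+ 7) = 171/5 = 34.20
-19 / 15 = -1.27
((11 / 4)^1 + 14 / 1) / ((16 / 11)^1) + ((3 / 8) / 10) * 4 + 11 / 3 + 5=19519 / 960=20.33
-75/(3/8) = -200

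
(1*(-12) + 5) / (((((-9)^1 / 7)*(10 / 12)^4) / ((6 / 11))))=42336 / 6875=6.16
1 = 1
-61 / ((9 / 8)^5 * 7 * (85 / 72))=-15990784 / 3903795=-4.10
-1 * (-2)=2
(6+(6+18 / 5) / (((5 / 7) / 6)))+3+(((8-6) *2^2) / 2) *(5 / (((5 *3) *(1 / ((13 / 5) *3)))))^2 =2917 / 25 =116.68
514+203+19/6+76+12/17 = 81281/102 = 796.87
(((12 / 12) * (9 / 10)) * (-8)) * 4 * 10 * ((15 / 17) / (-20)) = 216 / 17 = 12.71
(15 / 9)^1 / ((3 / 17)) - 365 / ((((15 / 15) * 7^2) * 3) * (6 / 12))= 1975 / 441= 4.48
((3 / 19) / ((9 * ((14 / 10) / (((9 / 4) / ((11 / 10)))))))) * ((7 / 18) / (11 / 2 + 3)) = 25 / 21318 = 0.00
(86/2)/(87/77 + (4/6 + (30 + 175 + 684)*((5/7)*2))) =9933/293785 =0.03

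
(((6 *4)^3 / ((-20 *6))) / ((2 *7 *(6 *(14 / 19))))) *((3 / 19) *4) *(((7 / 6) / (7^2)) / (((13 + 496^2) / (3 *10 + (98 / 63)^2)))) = -42016 / 11392372845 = -0.00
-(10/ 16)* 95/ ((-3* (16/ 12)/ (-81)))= -38475/ 32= -1202.34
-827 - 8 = -835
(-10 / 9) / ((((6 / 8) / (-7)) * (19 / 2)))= 560 / 513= 1.09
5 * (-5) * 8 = -200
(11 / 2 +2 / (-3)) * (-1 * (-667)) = 19343 / 6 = 3223.83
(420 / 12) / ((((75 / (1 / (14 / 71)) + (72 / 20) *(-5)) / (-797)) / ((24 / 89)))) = 3961090 / 1691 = 2342.45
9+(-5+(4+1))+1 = 10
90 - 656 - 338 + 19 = -885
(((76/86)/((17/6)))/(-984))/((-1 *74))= 0.00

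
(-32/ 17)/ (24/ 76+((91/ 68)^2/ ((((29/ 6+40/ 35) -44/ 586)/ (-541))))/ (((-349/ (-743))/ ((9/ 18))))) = 4191294470656/ 388439995783857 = 0.01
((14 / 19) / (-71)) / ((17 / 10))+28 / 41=636384 / 940253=0.68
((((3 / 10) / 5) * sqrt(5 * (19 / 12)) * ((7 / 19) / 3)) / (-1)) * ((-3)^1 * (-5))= -7 * sqrt(285) / 380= -0.31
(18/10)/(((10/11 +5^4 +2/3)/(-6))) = -1782/103385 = -0.02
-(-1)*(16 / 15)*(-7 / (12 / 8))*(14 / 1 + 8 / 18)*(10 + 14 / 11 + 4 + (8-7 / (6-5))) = -1170.03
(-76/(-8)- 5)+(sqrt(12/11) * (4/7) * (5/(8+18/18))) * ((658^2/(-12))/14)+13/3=53/6- 44180 * sqrt(33)/297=-845.69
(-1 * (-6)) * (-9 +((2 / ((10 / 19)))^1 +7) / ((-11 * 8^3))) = -380241 / 7040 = -54.01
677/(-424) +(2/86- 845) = -15434727/18232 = -846.57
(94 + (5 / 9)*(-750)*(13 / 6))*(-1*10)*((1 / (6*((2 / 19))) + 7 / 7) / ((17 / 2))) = 1128245 / 459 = 2458.05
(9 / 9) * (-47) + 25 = -22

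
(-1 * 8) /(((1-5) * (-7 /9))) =-18 /7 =-2.57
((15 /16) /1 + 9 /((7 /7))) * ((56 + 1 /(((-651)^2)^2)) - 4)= 494997684628409 /957905533872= 516.75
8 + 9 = 17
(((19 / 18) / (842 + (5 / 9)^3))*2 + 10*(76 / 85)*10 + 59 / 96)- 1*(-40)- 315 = -185332759363 / 1001954976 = -184.97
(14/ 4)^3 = 343/ 8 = 42.88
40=40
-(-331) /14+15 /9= 1063 /42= 25.31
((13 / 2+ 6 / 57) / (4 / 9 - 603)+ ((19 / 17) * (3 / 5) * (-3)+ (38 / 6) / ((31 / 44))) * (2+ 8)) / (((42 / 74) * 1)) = 2909976481 / 23674266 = 122.92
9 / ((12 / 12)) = 9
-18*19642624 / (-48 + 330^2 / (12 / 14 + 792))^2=-13445376128 / 303601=-44286.34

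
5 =5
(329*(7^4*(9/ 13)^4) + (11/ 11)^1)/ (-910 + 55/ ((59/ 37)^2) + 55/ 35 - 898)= -12628813577191/ 124212303098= -101.67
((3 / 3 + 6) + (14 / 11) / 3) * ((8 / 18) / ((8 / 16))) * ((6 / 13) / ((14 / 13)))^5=360 / 3773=0.10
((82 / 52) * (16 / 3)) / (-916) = -82 / 8931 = -0.01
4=4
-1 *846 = -846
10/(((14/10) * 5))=10/7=1.43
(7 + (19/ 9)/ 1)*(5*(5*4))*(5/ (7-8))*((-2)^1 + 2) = 0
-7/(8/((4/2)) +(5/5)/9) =-63/37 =-1.70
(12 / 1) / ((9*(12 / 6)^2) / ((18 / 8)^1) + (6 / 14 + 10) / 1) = 84 / 185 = 0.45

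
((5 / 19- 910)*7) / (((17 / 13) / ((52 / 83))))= -81792620 / 26809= -3050.94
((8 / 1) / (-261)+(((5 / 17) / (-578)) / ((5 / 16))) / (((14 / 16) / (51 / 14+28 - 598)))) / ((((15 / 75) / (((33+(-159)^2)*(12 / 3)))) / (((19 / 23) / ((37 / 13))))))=2680142813416640 / 17823445269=150371.76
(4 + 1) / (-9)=-5 / 9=-0.56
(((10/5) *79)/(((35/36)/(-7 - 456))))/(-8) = 329193/35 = 9405.51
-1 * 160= -160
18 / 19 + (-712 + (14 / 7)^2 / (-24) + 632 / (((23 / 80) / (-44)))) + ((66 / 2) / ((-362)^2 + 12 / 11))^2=-265425849699991984057 / 2724140951318976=-97434.70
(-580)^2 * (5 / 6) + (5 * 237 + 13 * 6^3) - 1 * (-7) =853000 / 3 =284333.33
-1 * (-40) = 40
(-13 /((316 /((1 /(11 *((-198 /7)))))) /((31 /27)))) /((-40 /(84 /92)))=-19747 /5698693440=-0.00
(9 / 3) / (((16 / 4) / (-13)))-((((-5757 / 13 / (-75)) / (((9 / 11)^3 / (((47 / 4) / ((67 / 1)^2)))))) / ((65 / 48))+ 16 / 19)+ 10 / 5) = -22089334651307 / 1751322748500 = -12.61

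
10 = 10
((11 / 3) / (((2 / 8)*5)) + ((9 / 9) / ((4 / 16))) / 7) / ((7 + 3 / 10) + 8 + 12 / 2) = 736 / 4473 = 0.16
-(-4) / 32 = 1 / 8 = 0.12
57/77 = 0.74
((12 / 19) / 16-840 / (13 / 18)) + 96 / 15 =-5713789 / 4940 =-1156.64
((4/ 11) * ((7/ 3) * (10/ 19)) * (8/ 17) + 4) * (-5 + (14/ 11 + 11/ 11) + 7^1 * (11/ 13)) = 1577564/ 117249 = 13.45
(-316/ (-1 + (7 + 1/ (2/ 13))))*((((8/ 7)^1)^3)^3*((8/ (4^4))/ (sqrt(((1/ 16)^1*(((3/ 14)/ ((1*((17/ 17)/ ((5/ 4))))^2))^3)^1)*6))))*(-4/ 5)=5428838662144*sqrt(7)/ 810675140625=17.72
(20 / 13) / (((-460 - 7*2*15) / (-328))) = 656 / 871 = 0.75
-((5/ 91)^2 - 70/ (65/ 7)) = 62401/ 8281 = 7.54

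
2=2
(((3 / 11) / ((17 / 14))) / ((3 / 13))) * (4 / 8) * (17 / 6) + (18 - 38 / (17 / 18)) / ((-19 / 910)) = 22732073 / 21318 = 1066.33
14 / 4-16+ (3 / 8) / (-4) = -403 / 32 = -12.59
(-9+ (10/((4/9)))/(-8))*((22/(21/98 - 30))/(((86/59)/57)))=16313913/47816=341.18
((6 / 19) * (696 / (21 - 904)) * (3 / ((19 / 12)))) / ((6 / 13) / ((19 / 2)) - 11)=1954368 / 45381785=0.04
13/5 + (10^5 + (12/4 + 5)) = 500053/5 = 100010.60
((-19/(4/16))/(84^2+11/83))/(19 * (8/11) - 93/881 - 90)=61130828/432978284359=0.00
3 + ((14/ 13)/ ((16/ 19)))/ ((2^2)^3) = 20101/ 6656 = 3.02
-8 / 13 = -0.62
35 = 35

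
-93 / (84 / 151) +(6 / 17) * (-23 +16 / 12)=-83217 / 476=-174.83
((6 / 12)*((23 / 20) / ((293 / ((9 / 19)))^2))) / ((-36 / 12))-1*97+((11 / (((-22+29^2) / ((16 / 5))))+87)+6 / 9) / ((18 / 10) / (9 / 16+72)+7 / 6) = -12164272502092181 / 520162391035560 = -23.39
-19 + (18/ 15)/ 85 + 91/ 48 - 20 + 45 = 161363/ 20400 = 7.91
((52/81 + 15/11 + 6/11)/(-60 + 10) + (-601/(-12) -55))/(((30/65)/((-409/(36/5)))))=2353415857/3849120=611.42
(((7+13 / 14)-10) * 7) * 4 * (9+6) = -870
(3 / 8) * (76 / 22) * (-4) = -57 / 11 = -5.18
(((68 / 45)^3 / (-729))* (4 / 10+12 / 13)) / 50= -0.00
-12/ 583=-0.02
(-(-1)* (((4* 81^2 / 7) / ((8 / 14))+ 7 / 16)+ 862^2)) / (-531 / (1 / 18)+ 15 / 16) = -11993687 / 152913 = -78.43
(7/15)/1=0.47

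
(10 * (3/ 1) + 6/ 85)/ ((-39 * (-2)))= 426/ 1105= 0.39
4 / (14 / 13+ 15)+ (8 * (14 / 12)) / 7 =1.58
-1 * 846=-846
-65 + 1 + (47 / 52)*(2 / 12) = -19921 / 312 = -63.85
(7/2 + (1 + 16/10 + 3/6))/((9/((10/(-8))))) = -11/12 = -0.92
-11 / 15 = -0.73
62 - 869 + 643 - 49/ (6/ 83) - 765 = -9641/ 6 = -1606.83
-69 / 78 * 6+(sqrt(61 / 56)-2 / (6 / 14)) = -389 / 39+sqrt(854) / 28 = -8.93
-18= -18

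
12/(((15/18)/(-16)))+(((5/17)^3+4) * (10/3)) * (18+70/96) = 36984203/1768680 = 20.91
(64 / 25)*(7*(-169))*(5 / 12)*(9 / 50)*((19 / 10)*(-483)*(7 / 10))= 455968422 / 3125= 145909.90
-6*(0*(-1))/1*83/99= 0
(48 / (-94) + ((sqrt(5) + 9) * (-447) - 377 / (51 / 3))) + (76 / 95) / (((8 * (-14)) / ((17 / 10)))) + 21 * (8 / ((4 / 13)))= -3914763583 / 1118600 - 447 * sqrt(5)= -4499.22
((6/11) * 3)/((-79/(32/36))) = -0.02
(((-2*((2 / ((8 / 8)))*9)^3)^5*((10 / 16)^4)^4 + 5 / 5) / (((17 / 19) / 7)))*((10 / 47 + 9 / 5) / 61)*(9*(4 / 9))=-1976380192404521763661089601621 / 16354094612480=-120849257585701077.51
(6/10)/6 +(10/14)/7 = 99/490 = 0.20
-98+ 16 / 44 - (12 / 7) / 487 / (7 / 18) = -97.65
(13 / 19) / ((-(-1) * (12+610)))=13 / 11818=0.00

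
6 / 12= 1 / 2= 0.50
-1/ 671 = -0.00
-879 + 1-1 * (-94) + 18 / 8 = -3127 / 4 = -781.75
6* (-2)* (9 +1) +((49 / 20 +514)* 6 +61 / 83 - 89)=2399061 / 830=2890.43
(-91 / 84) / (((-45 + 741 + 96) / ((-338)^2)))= -371293 / 2376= -156.27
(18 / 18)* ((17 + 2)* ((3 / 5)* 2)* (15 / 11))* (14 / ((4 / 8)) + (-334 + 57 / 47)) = -4899150 / 517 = -9476.11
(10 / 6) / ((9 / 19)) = 95 / 27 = 3.52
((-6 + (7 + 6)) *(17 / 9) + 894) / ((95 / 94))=153502 / 171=897.67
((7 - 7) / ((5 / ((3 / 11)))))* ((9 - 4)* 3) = 0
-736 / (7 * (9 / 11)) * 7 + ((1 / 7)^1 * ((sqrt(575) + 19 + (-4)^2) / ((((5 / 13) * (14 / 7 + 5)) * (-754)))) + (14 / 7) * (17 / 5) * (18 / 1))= -14198677 / 18270-sqrt(23) / 2842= -777.16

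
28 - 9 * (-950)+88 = 8666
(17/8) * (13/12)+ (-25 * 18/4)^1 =-10579/96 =-110.20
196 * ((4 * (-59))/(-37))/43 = 46256/1591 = 29.07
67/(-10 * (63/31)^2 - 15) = -64387/54105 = -1.19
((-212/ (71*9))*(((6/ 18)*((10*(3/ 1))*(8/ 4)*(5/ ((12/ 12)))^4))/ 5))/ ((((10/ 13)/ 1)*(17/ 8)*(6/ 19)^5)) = -426508052750/ 2639709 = -161573.89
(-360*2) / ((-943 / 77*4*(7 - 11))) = -3465 / 943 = -3.67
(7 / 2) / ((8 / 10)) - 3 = 11 / 8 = 1.38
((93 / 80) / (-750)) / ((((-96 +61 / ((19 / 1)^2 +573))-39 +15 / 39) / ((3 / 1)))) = 188201 / 5445690000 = 0.00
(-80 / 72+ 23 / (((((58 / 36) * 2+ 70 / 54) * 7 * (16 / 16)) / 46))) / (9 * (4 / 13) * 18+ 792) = 1615601 / 42057792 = 0.04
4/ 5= 0.80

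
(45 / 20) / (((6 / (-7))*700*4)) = -3 / 3200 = -0.00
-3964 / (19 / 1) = -208.63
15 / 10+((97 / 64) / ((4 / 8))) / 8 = 481 / 256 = 1.88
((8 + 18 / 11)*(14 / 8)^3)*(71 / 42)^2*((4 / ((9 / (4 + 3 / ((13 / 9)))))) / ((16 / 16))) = 147746669 / 370656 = 398.61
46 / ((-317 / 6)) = -276 / 317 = -0.87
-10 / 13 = -0.77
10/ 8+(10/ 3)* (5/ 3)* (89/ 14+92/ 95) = 200845/ 4788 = 41.95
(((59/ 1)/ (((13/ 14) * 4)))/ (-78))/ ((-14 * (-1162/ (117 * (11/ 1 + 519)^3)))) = -3293903625/ 15106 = -218052.67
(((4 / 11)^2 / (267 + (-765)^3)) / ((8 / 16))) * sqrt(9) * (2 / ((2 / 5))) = -80 / 9028553303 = -0.00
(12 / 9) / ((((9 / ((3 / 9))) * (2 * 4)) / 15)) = 5 / 54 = 0.09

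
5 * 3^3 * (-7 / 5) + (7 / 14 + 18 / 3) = -365 / 2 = -182.50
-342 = -342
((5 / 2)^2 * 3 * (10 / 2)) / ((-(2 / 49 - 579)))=18375 / 113476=0.16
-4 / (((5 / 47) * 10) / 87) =-327.12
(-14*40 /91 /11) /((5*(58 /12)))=-0.02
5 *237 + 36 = 1221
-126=-126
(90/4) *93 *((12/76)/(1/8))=50220/19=2643.16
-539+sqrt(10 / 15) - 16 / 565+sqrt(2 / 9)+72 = -263871 / 565+sqrt(2) / 3+sqrt(6) / 3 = -465.74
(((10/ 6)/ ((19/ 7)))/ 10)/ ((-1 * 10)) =-7/ 1140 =-0.01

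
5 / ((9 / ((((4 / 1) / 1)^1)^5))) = 5120 / 9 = 568.89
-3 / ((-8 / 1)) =3 / 8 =0.38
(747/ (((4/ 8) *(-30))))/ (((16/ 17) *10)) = -4233/ 800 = -5.29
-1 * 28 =-28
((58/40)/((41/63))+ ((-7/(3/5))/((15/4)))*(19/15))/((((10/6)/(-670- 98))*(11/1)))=2426816/33825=71.75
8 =8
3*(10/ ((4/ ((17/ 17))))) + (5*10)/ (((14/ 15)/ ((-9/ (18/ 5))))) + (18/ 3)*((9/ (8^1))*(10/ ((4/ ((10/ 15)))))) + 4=-3113/ 28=-111.18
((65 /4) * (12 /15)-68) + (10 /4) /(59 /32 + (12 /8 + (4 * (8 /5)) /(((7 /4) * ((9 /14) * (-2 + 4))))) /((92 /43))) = -303245 /5579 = -54.35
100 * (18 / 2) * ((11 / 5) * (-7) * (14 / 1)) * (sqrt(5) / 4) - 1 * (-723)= 723 - 48510 * sqrt(5)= -107748.66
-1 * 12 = -12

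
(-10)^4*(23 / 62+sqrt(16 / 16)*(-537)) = -166355000 / 31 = -5366290.32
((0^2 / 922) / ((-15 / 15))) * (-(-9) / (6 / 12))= 0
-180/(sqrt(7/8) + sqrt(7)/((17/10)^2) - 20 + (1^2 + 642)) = -208080/(400 * sqrt(7) + 289 * sqrt(14) + 720188) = -0.29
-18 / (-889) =18 / 889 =0.02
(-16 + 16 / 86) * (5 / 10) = -340 / 43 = -7.91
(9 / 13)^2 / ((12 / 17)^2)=2601 / 2704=0.96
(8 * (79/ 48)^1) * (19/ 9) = 1501/ 54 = 27.80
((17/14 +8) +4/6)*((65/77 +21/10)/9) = 3.23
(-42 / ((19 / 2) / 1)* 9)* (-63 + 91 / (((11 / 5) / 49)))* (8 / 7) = -18664128 / 209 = -89302.05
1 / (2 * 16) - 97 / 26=-1539 / 416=-3.70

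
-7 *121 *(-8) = 6776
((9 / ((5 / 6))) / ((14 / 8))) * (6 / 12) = 108 / 35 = 3.09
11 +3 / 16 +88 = 99.19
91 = 91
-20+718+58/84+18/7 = 29453/42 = 701.26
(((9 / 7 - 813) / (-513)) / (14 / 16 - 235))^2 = 229583104 / 5026478804361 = 0.00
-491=-491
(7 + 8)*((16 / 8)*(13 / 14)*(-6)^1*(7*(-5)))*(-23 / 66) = -22425 / 11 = -2038.64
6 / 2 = 3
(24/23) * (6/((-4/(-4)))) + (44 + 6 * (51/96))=19669/368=53.45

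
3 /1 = 3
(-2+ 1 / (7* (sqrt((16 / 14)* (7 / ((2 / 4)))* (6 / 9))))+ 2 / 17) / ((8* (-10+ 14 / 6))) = 12 / 391- 3* sqrt(6) / 10304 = 0.03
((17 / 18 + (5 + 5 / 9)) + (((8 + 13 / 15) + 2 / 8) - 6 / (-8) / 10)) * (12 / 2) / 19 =4.96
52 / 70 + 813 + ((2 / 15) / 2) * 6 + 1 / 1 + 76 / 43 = 245890 / 301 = 816.91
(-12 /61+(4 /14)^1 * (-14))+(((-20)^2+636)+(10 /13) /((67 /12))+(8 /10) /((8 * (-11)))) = 6031033469 /5844410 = 1031.93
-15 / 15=-1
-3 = -3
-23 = -23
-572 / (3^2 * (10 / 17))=-4862 / 45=-108.04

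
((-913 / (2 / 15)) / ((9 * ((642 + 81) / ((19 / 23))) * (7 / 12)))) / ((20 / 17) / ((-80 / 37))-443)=0.00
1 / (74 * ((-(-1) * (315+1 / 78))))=39 / 909127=0.00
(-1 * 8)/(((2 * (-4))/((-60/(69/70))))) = -1400/23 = -60.87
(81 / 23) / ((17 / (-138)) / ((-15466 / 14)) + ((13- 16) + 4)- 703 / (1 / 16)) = -3758238 / 12002280919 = -0.00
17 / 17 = 1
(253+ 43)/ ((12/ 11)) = 814/ 3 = 271.33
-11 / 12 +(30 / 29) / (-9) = -1.03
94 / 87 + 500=43594 / 87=501.08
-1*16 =-16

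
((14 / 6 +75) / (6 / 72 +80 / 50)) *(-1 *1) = -4640 / 101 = -45.94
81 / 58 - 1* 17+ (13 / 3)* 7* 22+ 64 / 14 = 799375 / 1218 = 656.30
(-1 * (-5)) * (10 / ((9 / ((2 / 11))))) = 100 / 99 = 1.01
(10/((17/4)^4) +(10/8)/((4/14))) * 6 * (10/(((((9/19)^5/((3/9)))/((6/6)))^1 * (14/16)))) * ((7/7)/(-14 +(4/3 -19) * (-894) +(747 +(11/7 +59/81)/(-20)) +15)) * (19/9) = 3462241639697875/6424565965302141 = 0.54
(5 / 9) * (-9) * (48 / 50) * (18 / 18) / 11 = -24 / 55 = -0.44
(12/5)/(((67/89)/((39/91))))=1.37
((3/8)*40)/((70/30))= 45/7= 6.43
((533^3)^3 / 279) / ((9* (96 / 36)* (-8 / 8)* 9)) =-57608547690367160485.31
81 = 81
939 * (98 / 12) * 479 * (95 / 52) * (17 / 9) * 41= 486443398945 / 936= 519704486.05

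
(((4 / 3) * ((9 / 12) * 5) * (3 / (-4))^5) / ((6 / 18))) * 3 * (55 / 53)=-601425 / 54272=-11.08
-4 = -4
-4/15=-0.27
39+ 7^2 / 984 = 38425 / 984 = 39.05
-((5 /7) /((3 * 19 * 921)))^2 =-25 /135040815441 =-0.00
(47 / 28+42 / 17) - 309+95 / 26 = -1863807 / 6188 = -301.20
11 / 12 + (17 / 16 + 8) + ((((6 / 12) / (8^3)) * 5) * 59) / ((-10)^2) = 613297 / 61440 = 9.98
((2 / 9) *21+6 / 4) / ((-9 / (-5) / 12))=370 / 9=41.11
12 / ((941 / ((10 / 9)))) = 40 / 2823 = 0.01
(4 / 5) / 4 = 1 / 5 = 0.20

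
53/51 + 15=818/51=16.04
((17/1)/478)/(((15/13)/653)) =144313/7170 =20.13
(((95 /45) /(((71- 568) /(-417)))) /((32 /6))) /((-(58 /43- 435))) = 113563 /148280944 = 0.00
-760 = -760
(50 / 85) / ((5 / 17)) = 2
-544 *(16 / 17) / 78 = -256 / 39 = -6.56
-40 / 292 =-10 / 73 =-0.14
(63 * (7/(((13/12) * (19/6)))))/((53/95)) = 158760/689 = 230.42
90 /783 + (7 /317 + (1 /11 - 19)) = -5694863 /303369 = -18.77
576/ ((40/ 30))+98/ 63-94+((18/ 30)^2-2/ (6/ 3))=76256/ 225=338.92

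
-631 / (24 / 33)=-6941 / 8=-867.62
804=804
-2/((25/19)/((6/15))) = -76/125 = -0.61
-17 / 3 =-5.67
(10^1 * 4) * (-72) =-2880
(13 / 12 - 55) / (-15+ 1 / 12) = 647 / 179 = 3.61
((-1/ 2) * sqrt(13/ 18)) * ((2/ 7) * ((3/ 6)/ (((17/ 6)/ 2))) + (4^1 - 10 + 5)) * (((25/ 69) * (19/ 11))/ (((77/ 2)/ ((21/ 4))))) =50825 * sqrt(26)/ 7948248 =0.03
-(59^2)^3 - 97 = -42180533738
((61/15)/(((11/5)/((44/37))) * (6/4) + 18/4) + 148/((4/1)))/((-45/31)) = -1016459/39285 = -25.87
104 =104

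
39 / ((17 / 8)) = 312 / 17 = 18.35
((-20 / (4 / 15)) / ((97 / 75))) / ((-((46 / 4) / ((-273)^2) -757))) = -838451250 / 10945177651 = -0.08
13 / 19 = 0.68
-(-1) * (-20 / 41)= -20 / 41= -0.49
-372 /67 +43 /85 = -28739 /5695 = -5.05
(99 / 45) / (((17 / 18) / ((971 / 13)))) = 192258 / 1105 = 173.99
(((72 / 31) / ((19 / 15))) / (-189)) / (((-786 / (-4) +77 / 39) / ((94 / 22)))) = -146640 / 702109793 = -0.00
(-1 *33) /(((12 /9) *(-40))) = 99 /160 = 0.62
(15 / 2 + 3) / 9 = 1.17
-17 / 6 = -2.83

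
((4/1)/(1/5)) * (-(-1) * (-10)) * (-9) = 1800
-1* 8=-8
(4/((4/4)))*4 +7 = 23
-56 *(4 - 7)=168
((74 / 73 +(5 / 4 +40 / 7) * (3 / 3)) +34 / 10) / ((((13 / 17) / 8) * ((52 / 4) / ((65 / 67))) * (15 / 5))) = 1317874 / 445081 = 2.96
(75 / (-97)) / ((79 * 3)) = -0.00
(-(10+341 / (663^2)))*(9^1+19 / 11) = -107.28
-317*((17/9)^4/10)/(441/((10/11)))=-26476157/31827411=-0.83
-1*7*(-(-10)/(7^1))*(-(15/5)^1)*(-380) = -11400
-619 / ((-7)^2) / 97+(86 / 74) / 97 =-20796 / 175861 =-0.12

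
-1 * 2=-2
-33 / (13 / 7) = -231 / 13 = -17.77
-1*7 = -7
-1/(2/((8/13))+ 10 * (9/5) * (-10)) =4/707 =0.01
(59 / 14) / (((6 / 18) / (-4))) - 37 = -87.57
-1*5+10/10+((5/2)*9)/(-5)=-8.50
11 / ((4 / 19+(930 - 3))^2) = 3971 / 310358689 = 0.00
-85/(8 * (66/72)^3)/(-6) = 3060/1331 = 2.30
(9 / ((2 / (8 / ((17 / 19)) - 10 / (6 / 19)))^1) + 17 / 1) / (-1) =2899 / 34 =85.26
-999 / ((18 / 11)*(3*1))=-407 / 2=-203.50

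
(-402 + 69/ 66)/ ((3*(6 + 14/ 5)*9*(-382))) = 44105/ 9983952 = 0.00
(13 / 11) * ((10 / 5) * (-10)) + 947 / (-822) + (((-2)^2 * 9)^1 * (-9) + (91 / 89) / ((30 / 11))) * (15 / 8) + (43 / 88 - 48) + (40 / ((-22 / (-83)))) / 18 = -1177632533 / 1755792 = -670.71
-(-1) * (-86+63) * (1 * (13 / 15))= -299 / 15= -19.93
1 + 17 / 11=28 / 11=2.55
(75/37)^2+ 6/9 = 19613/4107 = 4.78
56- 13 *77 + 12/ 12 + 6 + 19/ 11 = -10299/ 11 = -936.27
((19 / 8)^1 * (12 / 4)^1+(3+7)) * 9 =1233 / 8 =154.12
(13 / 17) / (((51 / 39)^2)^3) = 62748517 / 410338673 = 0.15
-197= -197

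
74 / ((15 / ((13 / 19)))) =962 / 285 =3.38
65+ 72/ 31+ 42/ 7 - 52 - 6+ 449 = 14394/ 31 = 464.32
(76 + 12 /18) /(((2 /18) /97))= 66930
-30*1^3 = -30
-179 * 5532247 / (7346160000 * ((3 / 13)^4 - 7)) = 158006506567 / 8201679840000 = 0.02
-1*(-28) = 28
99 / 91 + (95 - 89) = 7.09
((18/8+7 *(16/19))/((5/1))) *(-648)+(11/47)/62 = -292209047/276830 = -1055.55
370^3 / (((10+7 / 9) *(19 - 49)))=-15195900 / 97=-156658.76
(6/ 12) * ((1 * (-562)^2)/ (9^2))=157922/ 81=1949.65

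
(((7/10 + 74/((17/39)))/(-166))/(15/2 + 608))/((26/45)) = -260811/90320932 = -0.00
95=95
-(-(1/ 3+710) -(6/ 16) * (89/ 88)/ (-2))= 2999647/ 4224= 710.14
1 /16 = 0.06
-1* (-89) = 89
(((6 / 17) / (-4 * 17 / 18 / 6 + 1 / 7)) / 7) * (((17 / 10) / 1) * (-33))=2673 / 460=5.81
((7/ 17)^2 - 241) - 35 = -79715/ 289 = -275.83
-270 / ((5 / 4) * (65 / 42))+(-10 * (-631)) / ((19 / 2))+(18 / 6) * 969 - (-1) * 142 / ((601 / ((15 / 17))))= 3431.85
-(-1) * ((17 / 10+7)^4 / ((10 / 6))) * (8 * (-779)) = -21421787.43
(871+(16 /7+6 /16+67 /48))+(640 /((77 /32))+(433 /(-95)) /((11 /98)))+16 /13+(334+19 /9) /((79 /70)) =1513952647351 /1081800720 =1399.47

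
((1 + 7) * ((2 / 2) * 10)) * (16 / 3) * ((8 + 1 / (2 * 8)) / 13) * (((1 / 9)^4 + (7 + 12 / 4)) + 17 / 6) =289649720 / 85293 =3395.94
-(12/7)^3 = -1728/343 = -5.04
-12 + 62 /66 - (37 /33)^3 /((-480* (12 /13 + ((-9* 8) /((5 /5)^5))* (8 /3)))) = -11.06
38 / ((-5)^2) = 1.52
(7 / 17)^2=49 / 289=0.17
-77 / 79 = -0.97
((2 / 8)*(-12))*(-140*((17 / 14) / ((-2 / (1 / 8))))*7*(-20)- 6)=8961 / 2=4480.50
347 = 347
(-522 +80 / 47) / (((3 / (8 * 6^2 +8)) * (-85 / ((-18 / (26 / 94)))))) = -43430304 / 1105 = -39303.44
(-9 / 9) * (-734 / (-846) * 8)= -2936 / 423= -6.94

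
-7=-7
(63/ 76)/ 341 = 63/ 25916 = 0.00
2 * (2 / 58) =2 / 29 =0.07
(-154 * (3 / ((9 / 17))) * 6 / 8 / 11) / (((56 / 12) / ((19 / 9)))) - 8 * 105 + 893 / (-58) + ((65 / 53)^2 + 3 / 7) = -6024201139 / 6842724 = -880.38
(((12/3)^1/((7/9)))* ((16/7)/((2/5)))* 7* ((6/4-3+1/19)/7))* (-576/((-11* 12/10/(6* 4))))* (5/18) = -12373.79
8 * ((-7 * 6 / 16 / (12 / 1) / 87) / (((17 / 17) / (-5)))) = 35 / 348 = 0.10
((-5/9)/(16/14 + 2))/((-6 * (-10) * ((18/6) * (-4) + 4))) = 7/19008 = 0.00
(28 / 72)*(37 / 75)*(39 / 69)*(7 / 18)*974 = 11478103 / 279450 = 41.07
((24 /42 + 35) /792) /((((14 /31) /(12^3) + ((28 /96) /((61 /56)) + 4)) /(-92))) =-519828336 /536936015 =-0.97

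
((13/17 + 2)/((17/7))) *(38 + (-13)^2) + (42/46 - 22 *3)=1133736/6647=170.56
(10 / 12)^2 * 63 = 175 / 4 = 43.75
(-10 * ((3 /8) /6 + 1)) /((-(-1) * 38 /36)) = -765 /76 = -10.07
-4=-4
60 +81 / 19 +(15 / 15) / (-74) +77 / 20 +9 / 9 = 971541 / 14060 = 69.10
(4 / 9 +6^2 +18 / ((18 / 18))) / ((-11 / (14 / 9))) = -6860 / 891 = -7.70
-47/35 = -1.34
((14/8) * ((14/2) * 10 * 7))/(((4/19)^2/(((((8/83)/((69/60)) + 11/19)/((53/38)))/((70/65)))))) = 27639681615/3237664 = 8536.92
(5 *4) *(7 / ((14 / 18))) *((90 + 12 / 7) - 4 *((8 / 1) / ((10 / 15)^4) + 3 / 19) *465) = -1808235360 / 133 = -13595754.59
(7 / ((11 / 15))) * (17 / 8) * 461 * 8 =822885 / 11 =74807.73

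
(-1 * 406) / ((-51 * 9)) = 0.88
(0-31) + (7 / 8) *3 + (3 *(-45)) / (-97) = -20939 / 776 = -26.98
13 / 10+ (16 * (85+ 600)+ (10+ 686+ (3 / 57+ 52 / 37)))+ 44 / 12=11662.42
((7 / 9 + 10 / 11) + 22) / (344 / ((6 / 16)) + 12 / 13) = 4355 / 168828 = 0.03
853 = 853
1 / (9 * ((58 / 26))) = 13 / 261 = 0.05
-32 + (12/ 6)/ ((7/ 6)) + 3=-191/ 7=-27.29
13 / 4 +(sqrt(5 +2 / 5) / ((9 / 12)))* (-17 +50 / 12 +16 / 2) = 13 / 4-58* sqrt(15) / 15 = -11.73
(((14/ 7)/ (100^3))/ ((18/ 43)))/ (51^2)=43/ 23409000000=0.00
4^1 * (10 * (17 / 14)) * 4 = 1360 / 7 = 194.29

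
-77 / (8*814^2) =-7 / 481888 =-0.00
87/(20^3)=0.01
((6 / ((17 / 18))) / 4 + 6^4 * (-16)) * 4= -82937.65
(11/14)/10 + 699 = 97871/140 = 699.08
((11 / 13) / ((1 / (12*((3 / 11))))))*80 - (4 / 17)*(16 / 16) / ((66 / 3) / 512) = 525248 / 2431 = 216.06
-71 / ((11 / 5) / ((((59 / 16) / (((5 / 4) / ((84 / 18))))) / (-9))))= 29323 / 594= 49.37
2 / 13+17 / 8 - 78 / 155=28623 / 16120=1.78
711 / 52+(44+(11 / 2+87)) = 7809 / 52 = 150.17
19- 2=17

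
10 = 10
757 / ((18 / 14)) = 5299 / 9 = 588.78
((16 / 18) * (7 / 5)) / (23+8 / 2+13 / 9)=7 / 160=0.04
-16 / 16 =-1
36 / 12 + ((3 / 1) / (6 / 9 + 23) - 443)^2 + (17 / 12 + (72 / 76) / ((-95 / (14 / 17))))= 364076552537441 / 1856197020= 196141.11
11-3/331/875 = 3185872/289625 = 11.00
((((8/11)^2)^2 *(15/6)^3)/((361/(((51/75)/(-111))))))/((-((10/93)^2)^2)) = 13564676448/24444979625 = 0.55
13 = 13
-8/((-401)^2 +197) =-4/80499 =-0.00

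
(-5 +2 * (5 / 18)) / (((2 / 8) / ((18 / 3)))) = -320 / 3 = -106.67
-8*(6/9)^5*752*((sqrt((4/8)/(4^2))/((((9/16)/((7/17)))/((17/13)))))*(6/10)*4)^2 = -1207435264/9240075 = -130.67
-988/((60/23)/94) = -35600.93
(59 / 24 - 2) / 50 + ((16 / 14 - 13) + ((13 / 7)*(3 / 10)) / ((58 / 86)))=-383561 / 34800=-11.02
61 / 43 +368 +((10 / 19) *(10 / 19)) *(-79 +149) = 6035485 / 15523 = 388.81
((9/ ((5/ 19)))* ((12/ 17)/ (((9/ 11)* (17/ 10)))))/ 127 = 5016/ 36703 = 0.14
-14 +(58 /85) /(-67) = -79788 /5695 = -14.01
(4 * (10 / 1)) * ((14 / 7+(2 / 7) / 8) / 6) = 95 / 7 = 13.57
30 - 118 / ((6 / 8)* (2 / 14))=-3214 / 3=-1071.33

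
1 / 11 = 0.09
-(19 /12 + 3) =-55 /12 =-4.58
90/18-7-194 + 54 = -142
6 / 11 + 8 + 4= 138 / 11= 12.55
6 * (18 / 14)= 54 / 7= 7.71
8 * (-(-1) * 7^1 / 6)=28 / 3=9.33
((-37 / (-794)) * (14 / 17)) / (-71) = -259 / 479179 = -0.00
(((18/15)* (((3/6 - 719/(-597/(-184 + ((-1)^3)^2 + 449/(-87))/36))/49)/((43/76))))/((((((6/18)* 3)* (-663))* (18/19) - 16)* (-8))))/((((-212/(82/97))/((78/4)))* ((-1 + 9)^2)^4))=163048894593273/513397264013347929456640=0.00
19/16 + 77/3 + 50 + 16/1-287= -9319/48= -194.15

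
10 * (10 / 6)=50 / 3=16.67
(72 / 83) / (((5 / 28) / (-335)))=-135072 / 83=-1627.37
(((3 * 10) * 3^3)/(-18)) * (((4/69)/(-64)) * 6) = 45/184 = 0.24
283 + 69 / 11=3182 / 11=289.27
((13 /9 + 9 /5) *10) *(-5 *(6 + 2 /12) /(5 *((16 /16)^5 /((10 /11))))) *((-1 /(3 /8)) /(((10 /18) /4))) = 345728 /99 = 3492.20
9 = 9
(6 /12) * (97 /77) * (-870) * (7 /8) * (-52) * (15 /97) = 84825 /22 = 3855.68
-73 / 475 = -0.15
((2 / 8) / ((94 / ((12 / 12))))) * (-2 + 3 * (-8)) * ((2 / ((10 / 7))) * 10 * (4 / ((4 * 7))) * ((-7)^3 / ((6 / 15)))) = 22295 / 188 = 118.59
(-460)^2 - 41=211559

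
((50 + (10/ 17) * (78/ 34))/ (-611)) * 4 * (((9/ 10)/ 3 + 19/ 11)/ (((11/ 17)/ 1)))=-1323728/ 1256827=-1.05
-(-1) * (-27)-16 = -43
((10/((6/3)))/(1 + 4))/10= 0.10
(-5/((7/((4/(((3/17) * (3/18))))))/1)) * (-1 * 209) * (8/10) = 113696/7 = 16242.29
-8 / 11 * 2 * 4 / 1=-64 / 11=-5.82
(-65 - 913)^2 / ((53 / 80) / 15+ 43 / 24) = 1147780800 / 2203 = 521008.08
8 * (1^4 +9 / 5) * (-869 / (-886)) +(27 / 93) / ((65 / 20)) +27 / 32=654224039 / 28564640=22.90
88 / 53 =1.66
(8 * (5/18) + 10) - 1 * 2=92/9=10.22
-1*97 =-97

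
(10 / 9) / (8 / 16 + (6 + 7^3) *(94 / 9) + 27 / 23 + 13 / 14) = 1610 / 5285537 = 0.00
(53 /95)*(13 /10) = 689 /950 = 0.73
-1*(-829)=829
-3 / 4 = -0.75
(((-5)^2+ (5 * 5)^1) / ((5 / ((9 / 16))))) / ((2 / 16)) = 45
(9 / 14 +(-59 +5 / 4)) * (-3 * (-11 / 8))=-52767 / 224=-235.57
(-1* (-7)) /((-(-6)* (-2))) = -7 /12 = -0.58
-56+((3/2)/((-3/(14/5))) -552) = -3047/5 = -609.40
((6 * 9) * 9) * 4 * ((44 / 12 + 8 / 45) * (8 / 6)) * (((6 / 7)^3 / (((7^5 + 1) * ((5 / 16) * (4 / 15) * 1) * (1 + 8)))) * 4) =7174656 / 3603215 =1.99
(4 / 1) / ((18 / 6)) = 4 / 3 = 1.33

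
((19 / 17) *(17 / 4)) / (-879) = -19 / 3516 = -0.01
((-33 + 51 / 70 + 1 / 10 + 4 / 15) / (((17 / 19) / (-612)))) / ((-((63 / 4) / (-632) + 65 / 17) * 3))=-2188337920 / 1142743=-1914.99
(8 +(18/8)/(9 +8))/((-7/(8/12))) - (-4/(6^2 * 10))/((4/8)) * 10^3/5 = 1123/306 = 3.67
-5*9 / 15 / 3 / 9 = -1 / 9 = -0.11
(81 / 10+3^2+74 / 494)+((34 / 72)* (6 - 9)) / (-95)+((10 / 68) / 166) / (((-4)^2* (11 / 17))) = 3737665229 / 216490560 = 17.26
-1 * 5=-5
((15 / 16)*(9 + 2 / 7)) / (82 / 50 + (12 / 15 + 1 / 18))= 3.49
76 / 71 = 1.07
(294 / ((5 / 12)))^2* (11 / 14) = 9779616 / 25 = 391184.64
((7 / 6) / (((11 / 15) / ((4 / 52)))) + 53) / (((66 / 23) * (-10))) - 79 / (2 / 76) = -3003.85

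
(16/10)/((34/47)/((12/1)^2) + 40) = 27072/676885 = 0.04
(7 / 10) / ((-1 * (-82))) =7 / 820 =0.01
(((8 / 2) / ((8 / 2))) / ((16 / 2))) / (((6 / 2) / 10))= 5 / 12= 0.42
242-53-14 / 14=188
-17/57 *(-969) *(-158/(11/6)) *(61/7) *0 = 0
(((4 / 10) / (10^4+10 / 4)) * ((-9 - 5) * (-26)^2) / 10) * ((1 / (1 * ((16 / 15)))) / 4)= -3549 / 400100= -0.01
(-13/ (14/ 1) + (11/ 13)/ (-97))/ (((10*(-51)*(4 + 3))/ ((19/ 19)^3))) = 0.00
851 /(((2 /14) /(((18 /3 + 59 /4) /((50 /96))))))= 237326.88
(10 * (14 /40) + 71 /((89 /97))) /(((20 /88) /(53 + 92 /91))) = 155674761 /8099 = 19221.48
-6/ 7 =-0.86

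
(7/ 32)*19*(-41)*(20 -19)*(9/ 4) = -49077/ 128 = -383.41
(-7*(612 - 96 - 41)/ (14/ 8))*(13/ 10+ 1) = -4370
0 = 0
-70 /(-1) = 70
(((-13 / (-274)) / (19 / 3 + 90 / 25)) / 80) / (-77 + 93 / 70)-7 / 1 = -12110299397 / 1730042576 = -7.00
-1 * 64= -64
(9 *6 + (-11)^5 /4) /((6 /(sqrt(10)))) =-21191.87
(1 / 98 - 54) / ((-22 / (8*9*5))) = 43290 / 49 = 883.47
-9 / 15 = -3 / 5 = -0.60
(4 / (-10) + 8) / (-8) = -19 / 20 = -0.95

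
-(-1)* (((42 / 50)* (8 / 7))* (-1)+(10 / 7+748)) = 748.47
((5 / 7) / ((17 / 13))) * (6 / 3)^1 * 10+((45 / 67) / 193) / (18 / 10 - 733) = 61458430025 / 5625812584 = 10.92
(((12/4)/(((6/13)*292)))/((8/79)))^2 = 1054729/21827584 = 0.05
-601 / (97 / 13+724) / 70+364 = 242281507 / 665630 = 363.99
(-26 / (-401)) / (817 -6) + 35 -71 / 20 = 204558239 / 6504220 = 31.45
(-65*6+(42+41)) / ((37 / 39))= -11973 / 37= -323.59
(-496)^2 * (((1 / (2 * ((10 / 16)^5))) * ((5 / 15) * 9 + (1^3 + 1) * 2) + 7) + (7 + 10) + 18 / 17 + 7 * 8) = 1539062811136 / 53125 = 28970594.09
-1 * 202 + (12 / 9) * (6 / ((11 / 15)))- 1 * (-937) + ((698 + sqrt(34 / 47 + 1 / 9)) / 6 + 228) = sqrt(16591) / 846 + 35978 / 33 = 1090.39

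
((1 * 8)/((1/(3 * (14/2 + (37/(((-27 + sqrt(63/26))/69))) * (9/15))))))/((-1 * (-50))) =-6287244/262375- 30636 * sqrt(182)/262375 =-25.54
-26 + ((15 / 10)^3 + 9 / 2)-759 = -6217 / 8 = -777.12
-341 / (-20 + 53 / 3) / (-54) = -341 / 126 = -2.71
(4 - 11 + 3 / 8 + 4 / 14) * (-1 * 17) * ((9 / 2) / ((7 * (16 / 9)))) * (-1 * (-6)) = 233.82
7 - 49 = -42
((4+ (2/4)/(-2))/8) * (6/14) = 45/224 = 0.20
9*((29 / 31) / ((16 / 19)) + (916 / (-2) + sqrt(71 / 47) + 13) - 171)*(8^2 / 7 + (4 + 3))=-310169745 / 3472 + 1017*sqrt(3337) / 329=-89156.04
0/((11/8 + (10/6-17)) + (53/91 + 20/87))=0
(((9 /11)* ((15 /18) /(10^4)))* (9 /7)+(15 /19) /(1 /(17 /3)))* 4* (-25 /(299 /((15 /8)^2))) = -1178123085 /223967744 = -5.26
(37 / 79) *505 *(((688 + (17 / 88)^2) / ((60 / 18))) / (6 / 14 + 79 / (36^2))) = 33869185354557 / 339612152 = 99729.01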